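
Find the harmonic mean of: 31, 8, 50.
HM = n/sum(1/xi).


Sum of reciprocals = 1/31 + 1/8 + 1/50 = 0.177258
HM = 3/0.177258 = 16.9245

HM = 16.9245


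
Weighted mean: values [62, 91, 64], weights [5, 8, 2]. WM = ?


Numerator = 62*5 + 91*8 + 64*2 = 1166
Denominator = 5 + 8 + 2 = 15
WM = 1166/15 = 77.7333

WM = 77.7333


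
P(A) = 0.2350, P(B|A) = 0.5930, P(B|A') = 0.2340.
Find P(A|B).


P(B) = P(B|A)*P(A) + P(B|A')*P(A')
= 0.5930*0.2350 + 0.2340*0.7650
= 0.139355 + 0.179010 = 0.318365
P(A|B) = 0.139355/0.318365 = 0.4377

P(A|B) = 0.4377


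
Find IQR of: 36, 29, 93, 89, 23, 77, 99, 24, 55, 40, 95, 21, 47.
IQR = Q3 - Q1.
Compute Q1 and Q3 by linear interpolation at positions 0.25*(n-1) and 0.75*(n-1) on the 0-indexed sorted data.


Sorted: 21, 23, 24, 29, 36, 40, 47, 55, 77, 89, 93, 95, 99
Q1 (25th %ile) = 29.0000
Q3 (75th %ile) = 89.0000
IQR = 89.0000 - 29.0000 = 60.0000

IQR = 60.0000


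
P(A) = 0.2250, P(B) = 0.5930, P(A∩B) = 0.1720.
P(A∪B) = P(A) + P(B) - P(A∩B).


P(A∪B) = 0.2250 + 0.5930 - 0.1720
= 0.8180 - 0.1720
= 0.6460

P(A∪B) = 0.6460


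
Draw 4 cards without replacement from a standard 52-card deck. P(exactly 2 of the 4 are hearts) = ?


Hypergeometric: P(X=2) = C(13,2)·C(39,2) / C(52,4)
= 78 × 741 / 270725
= 57798/270725 = 0.2135

P = 0.2135


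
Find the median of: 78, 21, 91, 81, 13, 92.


Sorted: 13, 21, 78, 81, 91, 92
n = 6 (even)
Middle values: 78 and 81
Median = (78+81)/2 = 79.5000

Median = 79.5000


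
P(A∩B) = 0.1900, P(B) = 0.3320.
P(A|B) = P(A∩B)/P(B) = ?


P(A|B) = 0.1900/0.3320 = 0.5723

P(A|B) = 0.5723


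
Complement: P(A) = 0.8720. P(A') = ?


P(not A) = 1 - 0.8720 = 0.1280

P(not A) = 0.1280


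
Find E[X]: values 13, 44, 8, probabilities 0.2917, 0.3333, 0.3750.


E[X] = 13*0.2917 + 44*0.3333 + 8*0.3750
= 3.7921 + 14.6652 + 3.0000
= 21.4573

E[X] = 21.4573


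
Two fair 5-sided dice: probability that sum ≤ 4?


Total outcomes = 5×5 = 25
Favorable (sum ≤ 4): 6
P = 6/25 = 0.2400

P = 0.2400


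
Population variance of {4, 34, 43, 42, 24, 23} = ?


Mean = 28.3333
Squared deviations: 592.1111, 32.1111, 215.1111, 186.7778, 18.7778, 28.4444
Sum = 1073.3333
Variance = 1073.3333/6 = 178.8889

Variance = 178.8889


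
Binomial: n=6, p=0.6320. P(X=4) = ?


C(6,4) = 15
p^4 = 0.159540
(1-p)^2 = 0.135424
P = 15 * 0.159540 * 0.135424 = 0.3241

P(X=4) = 0.3241


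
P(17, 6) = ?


P(17,6) = 17!/11!
= 355687428096000/39916800
= 8910720

P(17,6) = 8910720


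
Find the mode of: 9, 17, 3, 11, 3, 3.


Frequencies: 3:3, 9:1, 11:1, 17:1
Max frequency = 3
Mode = 3

Mode = 3


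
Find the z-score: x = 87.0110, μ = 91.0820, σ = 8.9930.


z = (87.0110 - 91.0820)/8.9930
= -4.0710/8.9930
= -0.4527

z = -0.4527


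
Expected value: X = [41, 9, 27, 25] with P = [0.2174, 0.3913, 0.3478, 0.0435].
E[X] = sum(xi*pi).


E[X] = 41*0.2174 + 9*0.3913 + 27*0.3478 + 25*0.0435
= 8.9134 + 3.5217 + 9.3906 + 1.0875
= 22.9132

E[X] = 22.9132


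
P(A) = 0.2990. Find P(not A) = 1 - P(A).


P(not A) = 1 - 0.2990 = 0.7010

P(not A) = 0.7010


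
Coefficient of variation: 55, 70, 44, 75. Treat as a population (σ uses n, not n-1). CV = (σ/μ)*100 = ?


Mean = 61.0000
SD = 12.2678
CV = (12.2678/61.0000)*100 = 20.1112%

CV = 20.1112%


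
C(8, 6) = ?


C(8,6) = 8!/(6! × 2!)
= 40320/(720 × 2)
= 28

C(8,6) = 28


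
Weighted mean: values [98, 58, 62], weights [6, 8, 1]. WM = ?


Numerator = 98*6 + 58*8 + 62*1 = 1114
Denominator = 6 + 8 + 1 = 15
WM = 1114/15 = 74.2667

WM = 74.2667


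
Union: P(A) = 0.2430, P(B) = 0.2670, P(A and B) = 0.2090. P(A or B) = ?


P(A∪B) = 0.2430 + 0.2670 - 0.2090
= 0.5100 - 0.2090
= 0.3010

P(A∪B) = 0.3010


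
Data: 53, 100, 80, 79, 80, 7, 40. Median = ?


Sorted: 7, 40, 53, 79, 80, 80, 100
n = 7 (odd)
Middle value = 79

Median = 79


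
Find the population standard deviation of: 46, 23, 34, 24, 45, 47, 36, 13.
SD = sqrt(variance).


Mean = 33.5000
Variance = 137.2500
SD = sqrt(137.2500) = 11.7154

SD = 11.7154


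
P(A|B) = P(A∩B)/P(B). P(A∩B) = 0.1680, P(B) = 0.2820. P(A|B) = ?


P(A|B) = 0.1680/0.2820 = 0.5957

P(A|B) = 0.5957


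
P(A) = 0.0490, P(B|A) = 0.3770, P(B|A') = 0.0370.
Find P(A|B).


P(B) = P(B|A)*P(A) + P(B|A')*P(A')
= 0.3770*0.0490 + 0.0370*0.9510
= 0.018473 + 0.035187 = 0.053660
P(A|B) = 0.018473/0.053660 = 0.3443

P(A|B) = 0.3443


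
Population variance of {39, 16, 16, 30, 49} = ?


Mean = 30.0000
Squared deviations: 81.0000, 196.0000, 196.0000, 0, 361.0000
Sum = 834.0000
Variance = 834.0000/5 = 166.8000

Variance = 166.8000


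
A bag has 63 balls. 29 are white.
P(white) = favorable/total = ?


P = 29/63 = 0.4603

P = 0.4603


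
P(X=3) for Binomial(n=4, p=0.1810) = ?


C(4,3) = 4
p^3 = 0.005930
(1-p)^1 = 0.819000
P = 4 * 0.005930 * 0.819000 = 0.0194

P(X=3) = 0.0194


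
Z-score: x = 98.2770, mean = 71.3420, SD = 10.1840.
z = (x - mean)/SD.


z = (98.2770 - 71.3420)/10.1840
= 26.9350/10.1840
= 2.6448

z = 2.6448


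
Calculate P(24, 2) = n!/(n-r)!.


P(24,2) = 24!/22!
= 620448401733239439360000/1124000727777607680000
= 552

P(24,2) = 552


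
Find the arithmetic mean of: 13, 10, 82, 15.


Sum = 13 + 10 + 82 + 15 = 120
n = 4
Mean = 120/4 = 30.0000

Mean = 30.0000


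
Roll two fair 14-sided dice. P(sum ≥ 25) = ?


Total outcomes = 14×14 = 196
Favorable (sum ≥ 25): 10
P = 10/196 = 0.0510

P = 0.0510


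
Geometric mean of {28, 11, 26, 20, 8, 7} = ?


Product = 28 × 11 × 26 × 20 × 8 × 7 = 8968960
GM = 8968960^(1/6) = 14.4142

GM = 14.4142


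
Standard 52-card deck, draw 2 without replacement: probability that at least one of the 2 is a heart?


P(at least one) = 1 - P(none)
P(none) = (39/52) × (38/51) = 0.558824
P(at least one) = 1 - 0.558824 = 0.4412

P = 0.4412


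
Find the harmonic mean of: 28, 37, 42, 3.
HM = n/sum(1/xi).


Sum of reciprocals = 1/28 + 1/37 + 1/42 + 1/3 = 0.419884
HM = 4/0.419884 = 9.5264

HM = 9.5264


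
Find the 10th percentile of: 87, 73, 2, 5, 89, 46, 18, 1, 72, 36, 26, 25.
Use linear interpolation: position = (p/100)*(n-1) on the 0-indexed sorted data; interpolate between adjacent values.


Sorted: 1, 2, 5, 18, 25, 26, 36, 46, 72, 73, 87, 89
n = 12
Index = 10/100 * 11 = 1.1000
Lower = data[1] = 2, Upper = data[2] = 5
P10 = 2 + 0.1000*(3) = 2.3000

P10 = 2.3000


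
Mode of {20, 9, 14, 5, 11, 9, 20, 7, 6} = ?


Frequencies: 5:1, 6:1, 7:1, 9:2, 11:1, 14:1, 20:2
Max frequency = 2
Mode = 9, 20

Mode = 9, 20


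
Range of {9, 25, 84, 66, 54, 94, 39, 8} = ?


Max = 94, Min = 8
Range = 94 - 8 = 86

Range = 86


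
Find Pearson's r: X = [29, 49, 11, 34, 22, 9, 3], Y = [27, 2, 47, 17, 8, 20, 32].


Mean X = 22.4286, Mean Y = 21.8571
SD X = 14.984346, SD Y = 14.014570
Cov = -143.367347
r = -143.367347/(14.984346*14.014570) = -0.6827

r = -0.6827


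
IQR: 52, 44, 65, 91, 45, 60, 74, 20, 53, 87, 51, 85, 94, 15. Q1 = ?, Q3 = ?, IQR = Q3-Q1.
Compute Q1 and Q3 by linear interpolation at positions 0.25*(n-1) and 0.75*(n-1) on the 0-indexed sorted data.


Sorted: 15, 20, 44, 45, 51, 52, 53, 60, 65, 74, 85, 87, 91, 94
Q1 (25th %ile) = 46.5000
Q3 (75th %ile) = 82.2500
IQR = 82.2500 - 46.5000 = 35.7500

IQR = 35.7500


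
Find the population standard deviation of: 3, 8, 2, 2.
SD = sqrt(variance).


Mean = 3.7500
Variance = 6.1875
SD = sqrt(6.1875) = 2.4875

SD = 2.4875


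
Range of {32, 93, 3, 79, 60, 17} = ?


Max = 93, Min = 3
Range = 93 - 3 = 90

Range = 90


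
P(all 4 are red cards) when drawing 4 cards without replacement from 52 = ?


P(all red cards) = (26/52) × (25/51) × (24/50) × (23/49)
= 0.0552

P = 0.0552


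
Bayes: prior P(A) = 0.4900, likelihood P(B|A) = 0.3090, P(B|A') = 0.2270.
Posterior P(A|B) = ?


P(B) = P(B|A)*P(A) + P(B|A')*P(A')
= 0.3090*0.4900 + 0.2270*0.5100
= 0.151410 + 0.115770 = 0.267180
P(A|B) = 0.151410/0.267180 = 0.5667

P(A|B) = 0.5667


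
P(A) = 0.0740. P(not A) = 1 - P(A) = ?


P(not A) = 1 - 0.0740 = 0.9260

P(not A) = 0.9260


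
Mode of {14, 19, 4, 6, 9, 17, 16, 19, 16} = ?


Frequencies: 4:1, 6:1, 9:1, 14:1, 16:2, 17:1, 19:2
Max frequency = 2
Mode = 16, 19

Mode = 16, 19


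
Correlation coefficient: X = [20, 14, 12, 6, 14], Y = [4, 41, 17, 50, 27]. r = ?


Mean X = 13.2000, Mean Y = 27.8000
SD X = 4.489989, SD Y = 16.436545
Cov = -59.760000
r = -59.760000/(4.489989*16.436545) = -0.8098

r = -0.8098


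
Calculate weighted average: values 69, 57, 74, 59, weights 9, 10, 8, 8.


Numerator = 69*9 + 57*10 + 74*8 + 59*8 = 2255
Denominator = 9 + 10 + 8 + 8 = 35
WM = 2255/35 = 64.4286

WM = 64.4286


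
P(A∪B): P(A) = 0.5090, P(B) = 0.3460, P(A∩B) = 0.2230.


P(A∪B) = 0.5090 + 0.3460 - 0.2230
= 0.8550 - 0.2230
= 0.6320

P(A∪B) = 0.6320


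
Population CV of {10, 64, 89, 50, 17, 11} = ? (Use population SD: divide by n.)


Mean = 40.1667
SD = 29.8519
CV = (29.8519/40.1667)*100 = 74.3202%

CV = 74.3202%


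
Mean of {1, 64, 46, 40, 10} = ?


Sum = 1 + 64 + 46 + 40 + 10 = 161
n = 5
Mean = 161/5 = 32.2000

Mean = 32.2000


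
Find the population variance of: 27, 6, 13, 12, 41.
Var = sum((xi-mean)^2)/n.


Mean = 19.8000
Squared deviations: 51.8400, 190.4400, 46.2400, 60.8400, 449.4400
Sum = 798.8000
Variance = 798.8000/5 = 159.7600

Variance = 159.7600


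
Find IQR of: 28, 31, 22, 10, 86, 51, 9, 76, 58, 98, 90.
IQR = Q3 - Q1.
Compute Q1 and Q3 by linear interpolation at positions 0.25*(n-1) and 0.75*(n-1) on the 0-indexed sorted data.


Sorted: 9, 10, 22, 28, 31, 51, 58, 76, 86, 90, 98
Q1 (25th %ile) = 25.0000
Q3 (75th %ile) = 81.0000
IQR = 81.0000 - 25.0000 = 56.0000

IQR = 56.0000


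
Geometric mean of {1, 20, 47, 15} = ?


Product = 1 × 20 × 47 × 15 = 14100
GM = 14100^(1/4) = 10.8969

GM = 10.8969


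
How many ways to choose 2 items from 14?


C(14,2) = 14!/(2! × 12!)
= 87178291200/(2 × 479001600)
= 91

C(14,2) = 91


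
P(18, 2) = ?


P(18,2) = 18!/16!
= 6402373705728000/20922789888000
= 306

P(18,2) = 306


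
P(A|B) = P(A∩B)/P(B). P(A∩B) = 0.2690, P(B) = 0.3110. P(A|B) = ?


P(A|B) = 0.2690/0.3110 = 0.8650

P(A|B) = 0.8650


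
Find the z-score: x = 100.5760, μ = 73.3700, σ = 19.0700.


z = (100.5760 - 73.3700)/19.0700
= 27.2060/19.0700
= 1.4266

z = 1.4266


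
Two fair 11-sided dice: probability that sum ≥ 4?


Total outcomes = 11×11 = 121
Favorable (sum ≥ 4): 118
P = 118/121 = 0.9752

P = 0.9752


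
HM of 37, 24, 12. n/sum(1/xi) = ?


Sum of reciprocals = 1/37 + 1/24 + 1/12 = 0.152027
HM = 3/0.152027 = 19.7333

HM = 19.7333


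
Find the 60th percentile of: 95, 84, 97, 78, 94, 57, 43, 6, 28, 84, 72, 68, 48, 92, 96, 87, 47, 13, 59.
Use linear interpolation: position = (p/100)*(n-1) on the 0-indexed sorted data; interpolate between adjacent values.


Sorted: 6, 13, 28, 43, 47, 48, 57, 59, 68, 72, 78, 84, 84, 87, 92, 94, 95, 96, 97
n = 19
Index = 60/100 * 18 = 10.8000
Lower = data[10] = 78, Upper = data[11] = 84
P60 = 78 + 0.8000*(6) = 82.8000

P60 = 82.8000


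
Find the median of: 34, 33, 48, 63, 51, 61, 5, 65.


Sorted: 5, 33, 34, 48, 51, 61, 63, 65
n = 8 (even)
Middle values: 48 and 51
Median = (48+51)/2 = 49.5000

Median = 49.5000


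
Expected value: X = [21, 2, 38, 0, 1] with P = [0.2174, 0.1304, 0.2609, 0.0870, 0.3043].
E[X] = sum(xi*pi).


E[X] = 21*0.2174 + 2*0.1304 + 38*0.2609 + 0*0.0870 + 1*0.3043
= 4.5654 + 0.2608 + 9.9142 + 0 + 0.3043
= 15.0447

E[X] = 15.0447


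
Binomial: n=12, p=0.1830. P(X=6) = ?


C(12,6) = 924
p^6 = 3.755835e-05
(1-p)^6 = 0.297394
P = 924 * 3.755835e-05 * 0.297394 = 0.0103

P(X=6) = 0.0103


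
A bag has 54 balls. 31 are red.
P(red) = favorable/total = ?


P = 31/54 = 0.5741

P = 0.5741


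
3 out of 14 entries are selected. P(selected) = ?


P = 3/14 = 0.2143

P = 0.2143


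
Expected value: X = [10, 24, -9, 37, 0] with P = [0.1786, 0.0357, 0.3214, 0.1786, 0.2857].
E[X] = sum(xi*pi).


E[X] = 10*0.1786 + 24*0.0357 - 9*0.3214 + 37*0.1786 + 0*0.2857
= 1.7860 + 0.8568 - 2.8926 + 6.6082 + 0
= 6.3584

E[X] = 6.3584


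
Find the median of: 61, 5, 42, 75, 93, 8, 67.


Sorted: 5, 8, 42, 61, 67, 75, 93
n = 7 (odd)
Middle value = 61

Median = 61


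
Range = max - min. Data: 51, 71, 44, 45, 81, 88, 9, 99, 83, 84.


Max = 99, Min = 9
Range = 99 - 9 = 90

Range = 90


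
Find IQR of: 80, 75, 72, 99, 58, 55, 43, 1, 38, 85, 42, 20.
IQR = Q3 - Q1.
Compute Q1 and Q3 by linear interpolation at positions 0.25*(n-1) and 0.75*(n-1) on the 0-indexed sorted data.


Sorted: 1, 20, 38, 42, 43, 55, 58, 72, 75, 80, 85, 99
Q1 (25th %ile) = 41.0000
Q3 (75th %ile) = 76.2500
IQR = 76.2500 - 41.0000 = 35.2500

IQR = 35.2500


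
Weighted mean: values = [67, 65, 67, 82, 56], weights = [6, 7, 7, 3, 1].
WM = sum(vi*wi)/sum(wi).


Numerator = 67*6 + 65*7 + 67*7 + 82*3 + 56*1 = 1628
Denominator = 6 + 7 + 7 + 3 + 1 = 24
WM = 1628/24 = 67.8333

WM = 67.8333


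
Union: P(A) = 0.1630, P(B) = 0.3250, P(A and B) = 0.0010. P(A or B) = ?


P(A∪B) = 0.1630 + 0.3250 - 0.0010
= 0.4880 - 0.0010
= 0.4870

P(A∪B) = 0.4870


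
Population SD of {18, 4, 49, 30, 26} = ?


Mean = 25.4000
Variance = 218.2400
SD = sqrt(218.2400) = 14.7729

SD = 14.7729


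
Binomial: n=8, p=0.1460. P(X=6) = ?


C(8,6) = 28
p^6 = 9.685390e-06
(1-p)^2 = 0.729316
P = 28 * 9.685390e-06 * 0.729316 = 0.0002

P(X=6) = 0.0002


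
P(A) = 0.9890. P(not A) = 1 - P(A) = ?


P(not A) = 1 - 0.9890 = 0.0110

P(not A) = 0.0110


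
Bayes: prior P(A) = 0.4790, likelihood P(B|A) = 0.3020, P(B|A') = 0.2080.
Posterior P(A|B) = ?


P(B) = P(B|A)*P(A) + P(B|A')*P(A')
= 0.3020*0.4790 + 0.2080*0.5210
= 0.144658 + 0.108368 = 0.253026
P(A|B) = 0.144658/0.253026 = 0.5717

P(A|B) = 0.5717


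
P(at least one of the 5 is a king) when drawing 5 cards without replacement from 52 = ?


P(at least one) = 1 - P(none)
P(none) = (48/52) × (47/51) × (46/50) × (45/49) × (44/48) = 0.658842
P(at least one) = 1 - 0.658842 = 0.3412

P = 0.3412


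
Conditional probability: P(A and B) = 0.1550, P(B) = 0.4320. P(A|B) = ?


P(A|B) = 0.1550/0.4320 = 0.3588

P(A|B) = 0.3588


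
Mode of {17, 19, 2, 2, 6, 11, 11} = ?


Frequencies: 2:2, 6:1, 11:2, 17:1, 19:1
Max frequency = 2
Mode = 2, 11

Mode = 2, 11


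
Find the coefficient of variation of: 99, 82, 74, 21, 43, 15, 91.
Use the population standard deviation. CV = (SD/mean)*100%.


Mean = 60.7143
SD = 31.6079
CV = (31.6079/60.7143)*100 = 52.0601%

CV = 52.0601%


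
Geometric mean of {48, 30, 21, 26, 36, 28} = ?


Product = 48 × 30 × 21 × 26 × 36 × 28 = 792529920
GM = 792529920^(1/6) = 30.4207

GM = 30.4207


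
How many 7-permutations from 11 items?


P(11,7) = 11!/4!
= 39916800/24
= 1663200

P(11,7) = 1663200


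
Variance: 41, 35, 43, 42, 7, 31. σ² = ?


Mean = 33.1667
Squared deviations: 61.3611, 3.3611, 96.6944, 78.0278, 684.6944, 4.6944
Sum = 928.8333
Variance = 928.8333/6 = 154.8056

Variance = 154.8056


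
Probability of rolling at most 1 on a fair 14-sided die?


Favorable outcomes (roll ≤ 1): 1
Total outcomes = 14
P = 1/14 = 0.0714

P = 0.0714


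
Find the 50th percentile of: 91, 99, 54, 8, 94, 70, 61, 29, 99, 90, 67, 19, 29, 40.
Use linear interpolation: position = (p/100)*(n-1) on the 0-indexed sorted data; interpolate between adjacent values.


Sorted: 8, 19, 29, 29, 40, 54, 61, 67, 70, 90, 91, 94, 99, 99
n = 14
Index = 50/100 * 13 = 6.5000
Lower = data[6] = 61, Upper = data[7] = 67
P50 = 61 + 0.5000*(6) = 64.0000

P50 = 64.0000


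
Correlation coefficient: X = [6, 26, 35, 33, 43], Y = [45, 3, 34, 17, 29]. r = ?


Mean X = 28.6000, Mean Y = 25.6000
SD X = 12.531560, SD Y = 14.444376
Cov = -62.960000
r = -62.960000/(12.531560*14.444376) = -0.3478

r = -0.3478


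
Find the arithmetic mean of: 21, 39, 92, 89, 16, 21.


Sum = 21 + 39 + 92 + 89 + 16 + 21 = 278
n = 6
Mean = 278/6 = 46.3333

Mean = 46.3333


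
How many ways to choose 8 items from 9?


C(9,8) = 9!/(8! × 1!)
= 362880/(40320 × 1)
= 9

C(9,8) = 9


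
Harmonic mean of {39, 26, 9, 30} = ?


Sum of reciprocals = 1/39 + 1/26 + 1/9 + 1/30 = 0.208547
HM = 4/0.208547 = 19.1803

HM = 19.1803


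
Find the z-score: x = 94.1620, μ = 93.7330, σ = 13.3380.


z = (94.1620 - 93.7330)/13.3380
= 0.4290/13.3380
= 0.0322

z = 0.0322


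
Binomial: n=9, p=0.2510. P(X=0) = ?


C(9,0) = 1
p^0 = 1.000000
(1-p)^9 = 0.074188
P = 1 * 1.000000 * 0.074188 = 0.0742

P(X=0) = 0.0742


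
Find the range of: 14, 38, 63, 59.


Max = 63, Min = 14
Range = 63 - 14 = 49

Range = 49


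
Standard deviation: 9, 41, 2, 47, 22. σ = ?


Mean = 24.2000
Variance = 306.1600
SD = sqrt(306.1600) = 17.4974

SD = 17.4974


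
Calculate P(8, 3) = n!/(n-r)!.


P(8,3) = 8!/5!
= 40320/120
= 336

P(8,3) = 336


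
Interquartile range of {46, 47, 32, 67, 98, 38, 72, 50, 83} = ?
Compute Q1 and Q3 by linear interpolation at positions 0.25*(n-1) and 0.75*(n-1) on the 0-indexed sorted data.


Sorted: 32, 38, 46, 47, 50, 67, 72, 83, 98
Q1 (25th %ile) = 46.0000
Q3 (75th %ile) = 72.0000
IQR = 72.0000 - 46.0000 = 26.0000

IQR = 26.0000


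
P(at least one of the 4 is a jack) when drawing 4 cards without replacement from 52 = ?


P(at least one) = 1 - P(none)
P(none) = (48/52) × (47/51) × (46/50) × (45/49) = 0.718737
P(at least one) = 1 - 0.718737 = 0.2813

P = 0.2813


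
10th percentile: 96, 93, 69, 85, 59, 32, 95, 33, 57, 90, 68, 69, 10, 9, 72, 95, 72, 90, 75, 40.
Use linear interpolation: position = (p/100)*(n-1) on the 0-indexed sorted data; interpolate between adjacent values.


Sorted: 9, 10, 32, 33, 40, 57, 59, 68, 69, 69, 72, 72, 75, 85, 90, 90, 93, 95, 95, 96
n = 20
Index = 10/100 * 19 = 1.9000
Lower = data[1] = 10, Upper = data[2] = 32
P10 = 10 + 0.9000*(22) = 29.8000

P10 = 29.8000


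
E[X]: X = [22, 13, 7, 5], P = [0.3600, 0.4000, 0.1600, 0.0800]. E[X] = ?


E[X] = 22*0.3600 + 13*0.4000 + 7*0.1600 + 5*0.0800
= 7.9200 + 5.2000 + 1.1200 + 0.4000
= 14.6400

E[X] = 14.6400


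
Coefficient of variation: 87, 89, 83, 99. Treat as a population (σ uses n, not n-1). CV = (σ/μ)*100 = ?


Mean = 89.5000
SD = 5.8949
CV = (5.8949/89.5000)*100 = 6.5865%

CV = 6.5865%


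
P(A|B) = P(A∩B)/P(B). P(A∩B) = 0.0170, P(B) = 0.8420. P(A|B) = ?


P(A|B) = 0.0170/0.8420 = 0.0202

P(A|B) = 0.0202


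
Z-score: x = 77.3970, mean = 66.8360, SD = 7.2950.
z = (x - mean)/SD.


z = (77.3970 - 66.8360)/7.2950
= 10.5610/7.2950
= 1.4477

z = 1.4477


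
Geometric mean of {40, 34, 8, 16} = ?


Product = 40 × 34 × 8 × 16 = 174080
GM = 174080^(1/4) = 20.4262

GM = 20.4262


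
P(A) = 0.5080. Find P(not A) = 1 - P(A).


P(not A) = 1 - 0.5080 = 0.4920

P(not A) = 0.4920


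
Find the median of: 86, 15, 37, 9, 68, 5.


Sorted: 5, 9, 15, 37, 68, 86
n = 6 (even)
Middle values: 15 and 37
Median = (15+37)/2 = 26.0000

Median = 26.0000


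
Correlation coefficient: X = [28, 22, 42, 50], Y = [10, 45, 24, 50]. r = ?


Mean X = 35.5000, Mean Y = 32.2500
SD X = 11.079260, SD Y = 16.130329
Cov = 49.625000
r = 49.625000/(11.079260*16.130329) = 0.2777

r = 0.2777


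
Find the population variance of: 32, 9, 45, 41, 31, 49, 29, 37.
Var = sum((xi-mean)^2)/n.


Mean = 34.1250
Squared deviations: 4.5156, 631.2656, 118.2656, 47.2656, 9.7656, 221.2656, 26.2656, 8.2656
Sum = 1066.8750
Variance = 1066.8750/8 = 133.3594

Variance = 133.3594


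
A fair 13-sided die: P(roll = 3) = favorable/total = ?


Favorable outcomes (roll = 3): 1
Total outcomes = 13
P = 1/13 = 0.0769

P = 0.0769


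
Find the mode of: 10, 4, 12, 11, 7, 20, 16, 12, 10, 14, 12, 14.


Frequencies: 4:1, 7:1, 10:2, 11:1, 12:3, 14:2, 16:1, 20:1
Max frequency = 3
Mode = 12

Mode = 12


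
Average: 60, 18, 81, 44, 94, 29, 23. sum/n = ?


Sum = 60 + 18 + 81 + 44 + 94 + 29 + 23 = 349
n = 7
Mean = 349/7 = 49.8571

Mean = 49.8571


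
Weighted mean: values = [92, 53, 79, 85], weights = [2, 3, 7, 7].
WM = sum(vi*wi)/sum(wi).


Numerator = 92*2 + 53*3 + 79*7 + 85*7 = 1491
Denominator = 2 + 3 + 7 + 7 = 19
WM = 1491/19 = 78.4737

WM = 78.4737


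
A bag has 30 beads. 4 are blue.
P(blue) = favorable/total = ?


P = 4/30 = 0.1333

P = 0.1333


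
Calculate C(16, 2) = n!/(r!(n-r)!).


C(16,2) = 16!/(2! × 14!)
= 20922789888000/(2 × 87178291200)
= 120

C(16,2) = 120


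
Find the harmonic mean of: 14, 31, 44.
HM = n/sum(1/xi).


Sum of reciprocals = 1/14 + 1/31 + 1/44 = 0.126414
HM = 3/0.126414 = 23.7316

HM = 23.7316


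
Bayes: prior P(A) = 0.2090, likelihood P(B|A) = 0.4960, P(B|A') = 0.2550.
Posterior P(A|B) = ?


P(B) = P(B|A)*P(A) + P(B|A')*P(A')
= 0.4960*0.2090 + 0.2550*0.7910
= 0.103664 + 0.201705 = 0.305369
P(A|B) = 0.103664/0.305369 = 0.3395

P(A|B) = 0.3395


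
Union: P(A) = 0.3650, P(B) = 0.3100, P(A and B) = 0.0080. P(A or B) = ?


P(A∪B) = 0.3650 + 0.3100 - 0.0080
= 0.6750 - 0.0080
= 0.6670

P(A∪B) = 0.6670


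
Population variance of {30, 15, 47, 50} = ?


Mean = 35.5000
Squared deviations: 30.2500, 420.2500, 132.2500, 210.2500
Sum = 793.0000
Variance = 793.0000/4 = 198.2500

Variance = 198.2500


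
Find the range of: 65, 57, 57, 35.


Max = 65, Min = 35
Range = 65 - 35 = 30

Range = 30


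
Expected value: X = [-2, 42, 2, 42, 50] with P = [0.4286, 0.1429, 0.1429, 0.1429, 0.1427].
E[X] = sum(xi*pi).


E[X] = -2*0.4286 + 42*0.1429 + 2*0.1429 + 42*0.1429 + 50*0.1427
= -0.8572 + 6.0018 + 0.2858 + 6.0018 + 7.1350
= 18.5672

E[X] = 18.5672


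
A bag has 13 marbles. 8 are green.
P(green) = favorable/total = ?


P = 8/13 = 0.6154

P = 0.6154


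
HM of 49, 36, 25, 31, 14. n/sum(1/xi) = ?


Sum of reciprocals = 1/49 + 1/36 + 1/25 + 1/31 + 1/14 = 0.191873
HM = 5/0.191873 = 26.0590

HM = 26.0590


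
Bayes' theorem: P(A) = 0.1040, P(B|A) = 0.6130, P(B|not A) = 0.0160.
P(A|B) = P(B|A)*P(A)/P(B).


P(B) = P(B|A)*P(A) + P(B|A')*P(A')
= 0.6130*0.1040 + 0.0160*0.8960
= 0.063752 + 0.014336 = 0.078088
P(A|B) = 0.063752/0.078088 = 0.8164

P(A|B) = 0.8164


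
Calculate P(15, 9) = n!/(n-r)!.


P(15,9) = 15!/6!
= 1307674368000/720
= 1816214400

P(15,9) = 1816214400


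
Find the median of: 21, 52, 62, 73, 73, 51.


Sorted: 21, 51, 52, 62, 73, 73
n = 6 (even)
Middle values: 52 and 62
Median = (52+62)/2 = 57.0000

Median = 57.0000


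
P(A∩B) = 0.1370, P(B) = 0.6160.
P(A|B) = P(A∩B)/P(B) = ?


P(A|B) = 0.1370/0.6160 = 0.2224

P(A|B) = 0.2224


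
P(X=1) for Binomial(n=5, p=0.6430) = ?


C(5,1) = 5
p^1 = 0.643000
(1-p)^4 = 0.016243
P = 5 * 0.643000 * 0.016243 = 0.0522

P(X=1) = 0.0522


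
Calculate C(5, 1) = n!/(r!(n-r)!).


C(5,1) = 5!/(1! × 4!)
= 120/(1 × 24)
= 5

C(5,1) = 5


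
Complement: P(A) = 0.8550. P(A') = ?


P(not A) = 1 - 0.8550 = 0.1450

P(not A) = 0.1450


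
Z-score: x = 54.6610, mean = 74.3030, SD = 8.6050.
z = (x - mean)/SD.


z = (54.6610 - 74.3030)/8.6050
= -19.6420/8.6050
= -2.2826

z = -2.2826


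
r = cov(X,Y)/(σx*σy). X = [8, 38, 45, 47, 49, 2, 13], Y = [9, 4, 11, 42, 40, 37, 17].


Mean X = 28.8571, Mean Y = 22.8571
SD X = 18.848483, SD Y = 15.037368
Cov = 47.265306
r = 47.265306/(18.848483*15.037368) = 0.1668

r = 0.1668


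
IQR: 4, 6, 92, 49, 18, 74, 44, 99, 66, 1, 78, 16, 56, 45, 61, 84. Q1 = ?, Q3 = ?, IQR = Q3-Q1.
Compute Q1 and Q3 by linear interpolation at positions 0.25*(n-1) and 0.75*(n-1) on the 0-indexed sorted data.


Sorted: 1, 4, 6, 16, 18, 44, 45, 49, 56, 61, 66, 74, 78, 84, 92, 99
Q1 (25th %ile) = 17.5000
Q3 (75th %ile) = 75.0000
IQR = 75.0000 - 17.5000 = 57.5000

IQR = 57.5000


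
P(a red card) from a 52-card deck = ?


26 red cards in 52 cards
P = 26/52 = 0.5000

P = 0.5000


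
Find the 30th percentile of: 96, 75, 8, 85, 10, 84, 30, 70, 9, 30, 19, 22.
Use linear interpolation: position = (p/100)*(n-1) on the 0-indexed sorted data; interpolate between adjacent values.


Sorted: 8, 9, 10, 19, 22, 30, 30, 70, 75, 84, 85, 96
n = 12
Index = 30/100 * 11 = 3.3000
Lower = data[3] = 19, Upper = data[4] = 22
P30 = 19 + 0.3000*(3) = 19.9000

P30 = 19.9000


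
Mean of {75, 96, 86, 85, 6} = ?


Sum = 75 + 96 + 86 + 85 + 6 = 348
n = 5
Mean = 348/5 = 69.6000

Mean = 69.6000


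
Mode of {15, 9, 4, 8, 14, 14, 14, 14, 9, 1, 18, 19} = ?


Frequencies: 1:1, 4:1, 8:1, 9:2, 14:4, 15:1, 18:1, 19:1
Max frequency = 4
Mode = 14

Mode = 14


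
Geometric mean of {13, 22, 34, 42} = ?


Product = 13 × 22 × 34 × 42 = 408408
GM = 408408^(1/4) = 25.2798

GM = 25.2798


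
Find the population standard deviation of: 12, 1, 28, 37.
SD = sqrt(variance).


Mean = 19.5000
Variance = 194.2500
SD = sqrt(194.2500) = 13.9374

SD = 13.9374


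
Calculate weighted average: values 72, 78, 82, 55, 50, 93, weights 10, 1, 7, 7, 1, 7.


Numerator = 72*10 + 78*1 + 82*7 + 55*7 + 50*1 + 93*7 = 2458
Denominator = 10 + 1 + 7 + 7 + 1 + 7 = 33
WM = 2458/33 = 74.4848

WM = 74.4848


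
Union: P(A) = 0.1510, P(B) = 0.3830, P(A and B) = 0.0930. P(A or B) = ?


P(A∪B) = 0.1510 + 0.3830 - 0.0930
= 0.5340 - 0.0930
= 0.4410

P(A∪B) = 0.4410


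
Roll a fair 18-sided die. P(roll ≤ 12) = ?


Favorable outcomes (roll ≤ 12): 12
Total outcomes = 18
P = 12/18 = 0.6667

P = 0.6667


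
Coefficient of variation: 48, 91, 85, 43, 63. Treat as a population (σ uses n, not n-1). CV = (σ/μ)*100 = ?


Mean = 66.0000
SD = 19.2250
CV = (19.2250/66.0000)*100 = 29.1288%

CV = 29.1288%


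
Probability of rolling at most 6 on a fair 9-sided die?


Favorable outcomes (roll ≤ 6): 6
Total outcomes = 9
P = 6/9 = 0.6667

P = 0.6667


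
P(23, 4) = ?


P(23,4) = 23!/19!
= 25852016738884976640000/121645100408832000
= 212520

P(23,4) = 212520


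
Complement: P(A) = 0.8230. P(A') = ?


P(not A) = 1 - 0.8230 = 0.1770

P(not A) = 0.1770


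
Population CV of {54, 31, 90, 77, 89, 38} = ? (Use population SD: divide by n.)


Mean = 63.1667
SD = 23.5614
CV = (23.5614/63.1667)*100 = 37.3003%

CV = 37.3003%


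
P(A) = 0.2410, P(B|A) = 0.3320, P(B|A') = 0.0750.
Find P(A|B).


P(B) = P(B|A)*P(A) + P(B|A')*P(A')
= 0.3320*0.2410 + 0.0750*0.7590
= 0.080012 + 0.056925 = 0.136937
P(A|B) = 0.080012/0.136937 = 0.5843

P(A|B) = 0.5843


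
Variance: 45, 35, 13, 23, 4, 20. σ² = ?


Mean = 23.3333
Squared deviations: 469.4444, 136.1111, 106.7778, 0.1111, 373.7778, 11.1111
Sum = 1097.3333
Variance = 1097.3333/6 = 182.8889

Variance = 182.8889


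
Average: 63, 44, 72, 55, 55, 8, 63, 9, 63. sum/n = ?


Sum = 63 + 44 + 72 + 55 + 55 + 8 + 63 + 9 + 63 = 432
n = 9
Mean = 432/9 = 48.0000

Mean = 48.0000


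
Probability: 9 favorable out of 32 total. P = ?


P = 9/32 = 0.2812

P = 0.2812


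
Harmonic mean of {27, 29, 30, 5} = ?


Sum of reciprocals = 1/27 + 1/29 + 1/30 + 1/5 = 0.304853
HM = 4/0.304853 = 13.1211

HM = 13.1211


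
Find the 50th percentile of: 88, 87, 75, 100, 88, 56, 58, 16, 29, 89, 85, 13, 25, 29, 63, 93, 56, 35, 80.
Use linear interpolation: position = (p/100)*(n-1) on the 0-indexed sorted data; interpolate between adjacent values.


Sorted: 13, 16, 25, 29, 29, 35, 56, 56, 58, 63, 75, 80, 85, 87, 88, 88, 89, 93, 100
n = 19
Index = 50/100 * 18 = 9.0000
Lower = data[9] = 63, Upper = data[10] = 75
P50 = 63 + 0*(12) = 63.0000

P50 = 63.0000


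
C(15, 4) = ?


C(15,4) = 15!/(4! × 11!)
= 1307674368000/(24 × 39916800)
= 1365

C(15,4) = 1365


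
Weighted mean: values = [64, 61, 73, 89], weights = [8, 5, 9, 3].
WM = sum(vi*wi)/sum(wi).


Numerator = 64*8 + 61*5 + 73*9 + 89*3 = 1741
Denominator = 8 + 5 + 9 + 3 = 25
WM = 1741/25 = 69.6400

WM = 69.6400


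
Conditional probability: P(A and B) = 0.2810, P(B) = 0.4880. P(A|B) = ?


P(A|B) = 0.2810/0.4880 = 0.5758

P(A|B) = 0.5758


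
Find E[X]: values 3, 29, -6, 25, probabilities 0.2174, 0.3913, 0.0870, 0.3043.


E[X] = 3*0.2174 + 29*0.3913 - 6*0.0870 + 25*0.3043
= 0.6522 + 11.3477 - 0.5220 + 7.6075
= 19.0854

E[X] = 19.0854


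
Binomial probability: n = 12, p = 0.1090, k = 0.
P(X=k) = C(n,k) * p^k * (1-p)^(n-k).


C(12,0) = 1
p^0 = 1.000000
(1-p)^12 = 0.250341
P = 1 * 1.000000 * 0.250341 = 0.2503

P(X=0) = 0.2503


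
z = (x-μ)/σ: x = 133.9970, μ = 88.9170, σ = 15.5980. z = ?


z = (133.9970 - 88.9170)/15.5980
= 45.0800/15.5980
= 2.8901

z = 2.8901


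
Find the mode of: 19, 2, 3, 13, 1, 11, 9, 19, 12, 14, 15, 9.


Frequencies: 1:1, 2:1, 3:1, 9:2, 11:1, 12:1, 13:1, 14:1, 15:1, 19:2
Max frequency = 2
Mode = 9, 19

Mode = 9, 19


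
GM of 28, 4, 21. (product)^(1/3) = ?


Product = 28 × 4 × 21 = 2352
GM = 2352^(1/3) = 13.2988

GM = 13.2988


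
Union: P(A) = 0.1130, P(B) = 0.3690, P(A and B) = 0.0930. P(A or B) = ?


P(A∪B) = 0.1130 + 0.3690 - 0.0930
= 0.4820 - 0.0930
= 0.3890

P(A∪B) = 0.3890


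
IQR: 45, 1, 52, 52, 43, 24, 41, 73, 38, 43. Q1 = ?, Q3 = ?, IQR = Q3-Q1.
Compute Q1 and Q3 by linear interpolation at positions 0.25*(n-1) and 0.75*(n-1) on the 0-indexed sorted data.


Sorted: 1, 24, 38, 41, 43, 43, 45, 52, 52, 73
Q1 (25th %ile) = 38.7500
Q3 (75th %ile) = 50.2500
IQR = 50.2500 - 38.7500 = 11.5000

IQR = 11.5000


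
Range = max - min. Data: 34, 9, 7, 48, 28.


Max = 48, Min = 7
Range = 48 - 7 = 41

Range = 41


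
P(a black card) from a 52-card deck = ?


26 black cards in 52 cards
P = 26/52 = 0.5000

P = 0.5000


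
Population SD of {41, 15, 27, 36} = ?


Mean = 29.7500
Variance = 97.6875
SD = sqrt(97.6875) = 9.8837

SD = 9.8837


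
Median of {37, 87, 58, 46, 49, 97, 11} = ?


Sorted: 11, 37, 46, 49, 58, 87, 97
n = 7 (odd)
Middle value = 49

Median = 49


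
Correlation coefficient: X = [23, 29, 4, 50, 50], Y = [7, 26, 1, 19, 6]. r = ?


Mean X = 31.2000, Mean Y = 11.8000
SD X = 17.428712, SD Y = 9.239048
Cov = 65.640000
r = 65.640000/(17.428712*9.239048) = 0.4076

r = 0.4076


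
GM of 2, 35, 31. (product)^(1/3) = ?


Product = 2 × 35 × 31 = 2170
GM = 2170^(1/3) = 12.9465

GM = 12.9465


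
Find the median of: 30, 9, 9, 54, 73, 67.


Sorted: 9, 9, 30, 54, 67, 73
n = 6 (even)
Middle values: 30 and 54
Median = (30+54)/2 = 42.0000

Median = 42.0000


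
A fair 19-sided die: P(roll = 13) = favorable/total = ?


Favorable outcomes (roll = 13): 1
Total outcomes = 19
P = 1/19 = 0.0526

P = 0.0526


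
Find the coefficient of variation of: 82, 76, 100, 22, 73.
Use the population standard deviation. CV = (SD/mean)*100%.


Mean = 70.6000
SD = 26.0430
CV = (26.0430/70.6000)*100 = 36.8882%

CV = 36.8882%


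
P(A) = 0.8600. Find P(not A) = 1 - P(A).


P(not A) = 1 - 0.8600 = 0.1400

P(not A) = 0.1400


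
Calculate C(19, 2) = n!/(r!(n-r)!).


C(19,2) = 19!/(2! × 17!)
= 121645100408832000/(2 × 355687428096000)
= 171

C(19,2) = 171


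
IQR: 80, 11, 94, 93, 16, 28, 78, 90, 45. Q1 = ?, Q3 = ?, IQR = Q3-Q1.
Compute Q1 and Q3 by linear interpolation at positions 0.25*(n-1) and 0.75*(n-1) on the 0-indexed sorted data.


Sorted: 11, 16, 28, 45, 78, 80, 90, 93, 94
Q1 (25th %ile) = 28.0000
Q3 (75th %ile) = 90.0000
IQR = 90.0000 - 28.0000 = 62.0000

IQR = 62.0000


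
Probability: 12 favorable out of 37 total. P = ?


P = 12/37 = 0.3243

P = 0.3243


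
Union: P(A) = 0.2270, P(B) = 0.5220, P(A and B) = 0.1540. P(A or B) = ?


P(A∪B) = 0.2270 + 0.5220 - 0.1540
= 0.7490 - 0.1540
= 0.5950

P(A∪B) = 0.5950


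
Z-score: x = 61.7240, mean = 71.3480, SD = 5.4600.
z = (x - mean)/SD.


z = (61.7240 - 71.3480)/5.4600
= -9.6240/5.4600
= -1.7626

z = -1.7626


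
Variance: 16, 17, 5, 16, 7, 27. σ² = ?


Mean = 14.6667
Squared deviations: 1.7778, 5.4444, 93.4444, 1.7778, 58.7778, 152.1111
Sum = 313.3333
Variance = 313.3333/6 = 52.2222

Variance = 52.2222


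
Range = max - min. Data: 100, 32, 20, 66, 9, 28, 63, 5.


Max = 100, Min = 5
Range = 100 - 5 = 95

Range = 95


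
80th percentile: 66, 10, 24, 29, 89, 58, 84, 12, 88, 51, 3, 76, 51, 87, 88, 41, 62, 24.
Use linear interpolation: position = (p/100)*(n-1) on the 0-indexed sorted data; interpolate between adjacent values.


Sorted: 3, 10, 12, 24, 24, 29, 41, 51, 51, 58, 62, 66, 76, 84, 87, 88, 88, 89
n = 18
Index = 80/100 * 17 = 13.6000
Lower = data[13] = 84, Upper = data[14] = 87
P80 = 84 + 0.6000*(3) = 85.8000

P80 = 85.8000


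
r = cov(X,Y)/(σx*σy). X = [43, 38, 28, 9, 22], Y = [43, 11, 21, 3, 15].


Mean X = 28.0000, Mean Y = 18.6000
SD X = 12.016655, SD Y = 13.529228
Cov = 121.600000
r = 121.600000/(12.016655*13.529228) = 0.7480

r = 0.7480


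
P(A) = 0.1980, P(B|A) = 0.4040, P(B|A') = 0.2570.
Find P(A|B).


P(B) = P(B|A)*P(A) + P(B|A')*P(A')
= 0.4040*0.1980 + 0.2570*0.8020
= 0.079992 + 0.206114 = 0.286106
P(A|B) = 0.079992/0.286106 = 0.2796

P(A|B) = 0.2796


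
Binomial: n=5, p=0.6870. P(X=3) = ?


C(5,3) = 10
p^3 = 0.324243
(1-p)^2 = 0.097969
P = 10 * 0.324243 * 0.097969 = 0.3177

P(X=3) = 0.3177


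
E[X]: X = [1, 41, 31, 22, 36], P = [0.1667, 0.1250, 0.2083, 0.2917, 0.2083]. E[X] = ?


E[X] = 1*0.1667 + 41*0.1250 + 31*0.2083 + 22*0.2917 + 36*0.2083
= 0.1667 + 5.1250 + 6.4573 + 6.4174 + 7.4988
= 25.6652

E[X] = 25.6652


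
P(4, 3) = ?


P(4,3) = 4!/1!
= 24/1
= 24

P(4,3) = 24


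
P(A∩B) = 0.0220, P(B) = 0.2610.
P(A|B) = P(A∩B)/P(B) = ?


P(A|B) = 0.0220/0.2610 = 0.0843

P(A|B) = 0.0843


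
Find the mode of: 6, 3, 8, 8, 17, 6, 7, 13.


Frequencies: 3:1, 6:2, 7:1, 8:2, 13:1, 17:1
Max frequency = 2
Mode = 6, 8

Mode = 6, 8


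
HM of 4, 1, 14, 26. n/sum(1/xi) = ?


Sum of reciprocals = 1/4 + 1/1 + 1/14 + 1/26 = 1.359890
HM = 4/1.359890 = 2.9414

HM = 2.9414


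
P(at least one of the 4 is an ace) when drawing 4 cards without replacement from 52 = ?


P(at least one) = 1 - P(none)
P(none) = (48/52) × (47/51) × (46/50) × (45/49) = 0.718737
P(at least one) = 1 - 0.718737 = 0.2813

P = 0.2813


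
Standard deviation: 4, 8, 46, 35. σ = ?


Mean = 23.2500
Variance = 314.6875
SD = sqrt(314.6875) = 17.7394

SD = 17.7394


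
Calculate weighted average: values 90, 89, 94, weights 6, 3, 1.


Numerator = 90*6 + 89*3 + 94*1 = 901
Denominator = 6 + 3 + 1 = 10
WM = 901/10 = 90.1000

WM = 90.1000


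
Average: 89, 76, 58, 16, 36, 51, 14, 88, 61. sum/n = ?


Sum = 89 + 76 + 58 + 16 + 36 + 51 + 14 + 88 + 61 = 489
n = 9
Mean = 489/9 = 54.3333

Mean = 54.3333


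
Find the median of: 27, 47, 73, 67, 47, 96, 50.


Sorted: 27, 47, 47, 50, 67, 73, 96
n = 7 (odd)
Middle value = 50

Median = 50


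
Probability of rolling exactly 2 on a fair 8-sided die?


Favorable outcomes (roll = 2): 1
Total outcomes = 8
P = 1/8 = 0.1250

P = 0.1250


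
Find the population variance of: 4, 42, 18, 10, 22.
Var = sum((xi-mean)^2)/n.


Mean = 19.2000
Squared deviations: 231.0400, 519.8400, 1.4400, 84.6400, 7.8400
Sum = 844.8000
Variance = 844.8000/5 = 168.9600

Variance = 168.9600


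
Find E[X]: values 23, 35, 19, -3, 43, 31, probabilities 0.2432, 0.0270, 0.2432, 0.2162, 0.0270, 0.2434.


E[X] = 23*0.2432 + 35*0.0270 + 19*0.2432 - 3*0.2162 + 43*0.0270 + 31*0.2434
= 5.5936 + 0.9450 + 4.6208 - 0.6486 + 1.1610 + 7.5454
= 19.2172

E[X] = 19.2172


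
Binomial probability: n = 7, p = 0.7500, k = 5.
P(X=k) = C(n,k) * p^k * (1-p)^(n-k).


C(7,5) = 21
p^5 = 0.237305
(1-p)^2 = 0.062500
P = 21 * 0.237305 * 0.062500 = 0.3115

P(X=5) = 0.3115


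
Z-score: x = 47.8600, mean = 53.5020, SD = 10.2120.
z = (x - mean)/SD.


z = (47.8600 - 53.5020)/10.2120
= -5.6420/10.2120
= -0.5525

z = -0.5525


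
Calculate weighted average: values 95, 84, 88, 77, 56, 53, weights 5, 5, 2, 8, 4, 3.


Numerator = 95*5 + 84*5 + 88*2 + 77*8 + 56*4 + 53*3 = 2070
Denominator = 5 + 5 + 2 + 8 + 4 + 3 = 27
WM = 2070/27 = 76.6667

WM = 76.6667


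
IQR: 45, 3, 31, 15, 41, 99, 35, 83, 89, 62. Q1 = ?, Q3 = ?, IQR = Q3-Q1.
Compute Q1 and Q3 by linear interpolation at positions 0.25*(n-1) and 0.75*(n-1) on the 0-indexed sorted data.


Sorted: 3, 15, 31, 35, 41, 45, 62, 83, 89, 99
Q1 (25th %ile) = 32.0000
Q3 (75th %ile) = 77.7500
IQR = 77.7500 - 32.0000 = 45.7500

IQR = 45.7500


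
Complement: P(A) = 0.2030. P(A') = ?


P(not A) = 1 - 0.2030 = 0.7970

P(not A) = 0.7970


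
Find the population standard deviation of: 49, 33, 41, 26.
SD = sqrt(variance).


Mean = 37.2500
Variance = 74.1875
SD = sqrt(74.1875) = 8.6132

SD = 8.6132


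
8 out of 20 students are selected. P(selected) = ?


P = 8/20 = 0.4000

P = 0.4000


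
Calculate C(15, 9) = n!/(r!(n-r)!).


C(15,9) = 15!/(9! × 6!)
= 1307674368000/(362880 × 720)
= 5005

C(15,9) = 5005


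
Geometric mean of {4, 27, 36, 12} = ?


Product = 4 × 27 × 36 × 12 = 46656
GM = 46656^(1/4) = 14.6969

GM = 14.6969


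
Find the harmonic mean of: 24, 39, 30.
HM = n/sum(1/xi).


Sum of reciprocals = 1/24 + 1/39 + 1/30 = 0.100641
HM = 3/0.100641 = 29.8089

HM = 29.8089


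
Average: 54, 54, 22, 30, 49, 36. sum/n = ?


Sum = 54 + 54 + 22 + 30 + 49 + 36 = 245
n = 6
Mean = 245/6 = 40.8333

Mean = 40.8333


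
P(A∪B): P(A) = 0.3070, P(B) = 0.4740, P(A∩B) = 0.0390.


P(A∪B) = 0.3070 + 0.4740 - 0.0390
= 0.7810 - 0.0390
= 0.7420

P(A∪B) = 0.7420


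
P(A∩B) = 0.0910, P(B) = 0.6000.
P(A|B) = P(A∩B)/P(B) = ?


P(A|B) = 0.0910/0.6000 = 0.1517

P(A|B) = 0.1517


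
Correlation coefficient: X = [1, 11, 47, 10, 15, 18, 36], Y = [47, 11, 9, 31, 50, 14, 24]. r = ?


Mean X = 19.7143, Mean Y = 26.5714
SD X = 14.906511, SD Y = 15.591730
Cov = -128.551020
r = -128.551020/(14.906511*15.591730) = -0.5531

r = -0.5531


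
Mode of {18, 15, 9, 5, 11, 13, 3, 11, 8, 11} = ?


Frequencies: 3:1, 5:1, 8:1, 9:1, 11:3, 13:1, 15:1, 18:1
Max frequency = 3
Mode = 11

Mode = 11


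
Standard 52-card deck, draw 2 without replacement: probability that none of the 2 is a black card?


P(no black cards) = (26/52) × (25/51)
= 0.2451

P = 0.2451


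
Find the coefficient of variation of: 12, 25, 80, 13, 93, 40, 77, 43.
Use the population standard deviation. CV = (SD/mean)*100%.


Mean = 47.8750
SD = 29.6413
CV = (29.6413/47.8750)*100 = 61.9140%

CV = 61.9140%


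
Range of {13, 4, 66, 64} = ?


Max = 66, Min = 4
Range = 66 - 4 = 62

Range = 62


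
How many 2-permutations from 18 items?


P(18,2) = 18!/16!
= 6402373705728000/20922789888000
= 306

P(18,2) = 306


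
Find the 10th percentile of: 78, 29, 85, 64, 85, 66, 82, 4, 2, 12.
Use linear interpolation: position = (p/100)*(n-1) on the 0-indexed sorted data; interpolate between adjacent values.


Sorted: 2, 4, 12, 29, 64, 66, 78, 82, 85, 85
n = 10
Index = 10/100 * 9 = 0.9000
Lower = data[0] = 2, Upper = data[1] = 4
P10 = 2 + 0.9000*(2) = 3.8000

P10 = 3.8000


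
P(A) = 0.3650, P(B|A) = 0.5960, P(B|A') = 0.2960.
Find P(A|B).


P(B) = P(B|A)*P(A) + P(B|A')*P(A')
= 0.5960*0.3650 + 0.2960*0.6350
= 0.217540 + 0.187960 = 0.405500
P(A|B) = 0.217540/0.405500 = 0.5365

P(A|B) = 0.5365


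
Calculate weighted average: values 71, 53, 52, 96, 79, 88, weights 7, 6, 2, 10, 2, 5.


Numerator = 71*7 + 53*6 + 52*2 + 96*10 + 79*2 + 88*5 = 2477
Denominator = 7 + 6 + 2 + 10 + 2 + 5 = 32
WM = 2477/32 = 77.4062

WM = 77.4062


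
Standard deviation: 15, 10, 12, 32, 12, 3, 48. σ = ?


Mean = 18.8571
Variance = 208.6939
SD = sqrt(208.6939) = 14.4462

SD = 14.4462


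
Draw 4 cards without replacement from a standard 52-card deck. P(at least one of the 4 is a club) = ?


P(at least one) = 1 - P(none)
P(none) = (39/52) × (38/51) × (37/50) × (36/49) = 0.303818
P(at least one) = 1 - 0.303818 = 0.6962

P = 0.6962
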